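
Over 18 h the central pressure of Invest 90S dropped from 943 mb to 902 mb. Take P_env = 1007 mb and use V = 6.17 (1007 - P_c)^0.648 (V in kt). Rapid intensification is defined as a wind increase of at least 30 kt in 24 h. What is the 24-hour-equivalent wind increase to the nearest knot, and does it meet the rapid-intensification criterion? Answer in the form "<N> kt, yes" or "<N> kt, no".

V₁: ΔP = 64, V ≈ 6.17 × 64^0.648 ≈ 91.35 kt.
V₂: ΔP = 105, V ≈ 6.17 × 105^0.648 ≈ 125.90 kt.
ΔV over 18 h = 34.55 kt → 24 h equivalent = 34.55 × 24/18 ≈ 46.07 kt.
46 kt ≥ 30 kt ⇒ rapid intensification.

46 kt, yes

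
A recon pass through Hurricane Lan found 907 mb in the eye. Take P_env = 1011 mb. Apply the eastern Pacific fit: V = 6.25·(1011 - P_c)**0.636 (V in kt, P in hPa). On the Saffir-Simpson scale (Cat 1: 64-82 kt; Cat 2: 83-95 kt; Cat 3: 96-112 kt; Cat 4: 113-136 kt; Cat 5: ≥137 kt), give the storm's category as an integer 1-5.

ΔP = 1011 − 907 = 104 mb.
V ≈ 6.25 × 104^0.636 = 6.25 × 19.18 ≈ 120 kt.
120 kt falls in the Category 4 band.

4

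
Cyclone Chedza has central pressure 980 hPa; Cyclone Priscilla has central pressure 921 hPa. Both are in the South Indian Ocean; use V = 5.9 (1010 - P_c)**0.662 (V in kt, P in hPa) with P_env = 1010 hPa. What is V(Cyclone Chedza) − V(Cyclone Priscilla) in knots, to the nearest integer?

-59 kt

Cyclone Chedza: ΔP = 30; V ≈ 5.9 × 30^0.662 ≈ 56.07 kt.
Cyclone Priscilla: ΔP = 89; V ≈ 5.9 × 89^0.662 ≈ 115.17 kt.
Difference ≈ 56.07 − 115.17 = -59.10 → -59 kt.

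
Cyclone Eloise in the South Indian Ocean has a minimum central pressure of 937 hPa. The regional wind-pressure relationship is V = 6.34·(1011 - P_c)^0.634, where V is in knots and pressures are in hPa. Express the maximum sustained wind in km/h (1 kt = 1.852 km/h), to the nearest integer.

180 km/h

ΔP = 1011 − 937 = 74 hPa.
V ≈ 6.34 × 74^0.634 = 6.34 × 15.314 ≈ 97.092 kt.
97.092 × 1.852 ≈ 179.81 km/h → 180 km/h.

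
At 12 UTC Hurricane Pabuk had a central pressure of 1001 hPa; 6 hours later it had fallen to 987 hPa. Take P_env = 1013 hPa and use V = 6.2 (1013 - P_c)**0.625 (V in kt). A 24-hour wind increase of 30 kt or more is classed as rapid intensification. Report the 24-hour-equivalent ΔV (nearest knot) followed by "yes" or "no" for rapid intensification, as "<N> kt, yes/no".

V₁: ΔP = 12, V ≈ 6.2 × 12^0.625 ≈ 29.30 kt.
V₂: ΔP = 26, V ≈ 6.2 × 26^0.625 ≈ 47.51 kt.
ΔV over 6 h = 18.21 kt → 24 h equivalent = 18.21 × 24/6 ≈ 72.84 kt.
73 kt ≥ 30 kt ⇒ rapid intensification.

73 kt, yes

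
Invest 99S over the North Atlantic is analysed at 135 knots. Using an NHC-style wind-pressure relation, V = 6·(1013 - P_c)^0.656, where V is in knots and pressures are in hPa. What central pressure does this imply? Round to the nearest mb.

ΔP = (V / 6)^(1/0.656) = (135/6)^1.524.
135/6 = 22.500; 22.500^1.524 ≈ 115.15 mb.
P_c = 1013 − 115.15 = 897.85 ≈ 898 mb.

898 mb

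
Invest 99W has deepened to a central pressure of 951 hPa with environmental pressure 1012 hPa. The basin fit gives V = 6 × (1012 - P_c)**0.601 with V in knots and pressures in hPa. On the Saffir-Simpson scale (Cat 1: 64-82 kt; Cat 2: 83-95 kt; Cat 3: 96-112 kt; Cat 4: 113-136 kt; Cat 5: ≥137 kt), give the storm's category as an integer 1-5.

1

ΔP = 1012 − 951 = 61 hPa.
V ≈ 6 × 61^0.601 = 6 × 11.83 ≈ 71 kt.
71 kt falls in the Category 1 band.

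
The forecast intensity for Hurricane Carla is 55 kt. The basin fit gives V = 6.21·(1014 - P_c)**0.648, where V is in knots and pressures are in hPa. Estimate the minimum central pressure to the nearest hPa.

ΔP = (V / 6.21)^(1/0.648) = (55/6.21)^1.543.
55/6.21 = 8.857; 8.857^1.543 ≈ 28.96 hPa.
P_c = 1014 − 28.96 = 985.04 ≈ 985 hPa.

985 hPa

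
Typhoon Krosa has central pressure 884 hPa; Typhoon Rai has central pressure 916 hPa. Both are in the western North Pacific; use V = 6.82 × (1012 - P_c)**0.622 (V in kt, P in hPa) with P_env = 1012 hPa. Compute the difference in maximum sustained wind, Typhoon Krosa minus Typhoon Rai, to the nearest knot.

Typhoon Krosa: ΔP = 128; V ≈ 6.82 × 128^0.622 ≈ 139.47 kt.
Typhoon Rai: ΔP = 96; V ≈ 6.82 × 96^0.622 ≈ 116.62 kt.
Difference ≈ 139.47 − 116.62 = 22.85 → 23 kt.

23 kt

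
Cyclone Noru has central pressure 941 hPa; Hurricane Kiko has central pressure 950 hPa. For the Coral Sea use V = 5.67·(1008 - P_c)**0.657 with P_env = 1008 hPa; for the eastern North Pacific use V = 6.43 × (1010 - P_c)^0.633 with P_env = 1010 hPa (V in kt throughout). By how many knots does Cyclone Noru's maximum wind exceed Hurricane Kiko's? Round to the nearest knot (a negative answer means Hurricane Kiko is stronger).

4 kt

Cyclone Noru: ΔP = 67; V ≈ 5.67 × 67^0.657 ≈ 89.81 kt.
Hurricane Kiko: ΔP = 60; V ≈ 6.43 × 60^0.633 ≈ 85.86 kt.
Difference ≈ 89.81 − 85.86 = 3.95 → 4 kt.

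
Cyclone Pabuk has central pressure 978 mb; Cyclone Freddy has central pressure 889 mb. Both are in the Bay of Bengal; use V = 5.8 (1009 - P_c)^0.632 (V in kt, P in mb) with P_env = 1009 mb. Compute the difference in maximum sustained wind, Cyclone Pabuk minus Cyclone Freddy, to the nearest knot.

-69 kt

Cyclone Pabuk: ΔP = 31; V ≈ 5.8 × 31^0.632 ≈ 50.81 kt.
Cyclone Freddy: ΔP = 120; V ≈ 5.8 × 120^0.632 ≈ 119.53 kt.
Difference ≈ 50.81 − 119.53 = -68.72 → -69 kt.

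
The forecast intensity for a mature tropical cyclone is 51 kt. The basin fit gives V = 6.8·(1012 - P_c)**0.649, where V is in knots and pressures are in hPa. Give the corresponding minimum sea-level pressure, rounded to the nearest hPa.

990 hPa

ΔP = (V / 6.8)^(1/0.649) = (51/6.8)^1.541.
51/6.8 = 7.500; 7.500^1.541 ≈ 22.30 hPa.
P_c = 1012 − 22.30 = 989.70 ≈ 990 hPa.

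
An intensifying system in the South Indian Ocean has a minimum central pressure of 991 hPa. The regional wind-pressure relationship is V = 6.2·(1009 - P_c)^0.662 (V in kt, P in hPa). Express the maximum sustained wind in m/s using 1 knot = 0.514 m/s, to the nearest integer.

ΔP = 1009 − 991 = 18 hPa.
V ≈ 6.2 × 18^0.662 = 6.2 × 6.776 ≈ 42.013 kt.
42.013 × 0.514 ≈ 21.59 m/s → 22 m/s.

22 m/s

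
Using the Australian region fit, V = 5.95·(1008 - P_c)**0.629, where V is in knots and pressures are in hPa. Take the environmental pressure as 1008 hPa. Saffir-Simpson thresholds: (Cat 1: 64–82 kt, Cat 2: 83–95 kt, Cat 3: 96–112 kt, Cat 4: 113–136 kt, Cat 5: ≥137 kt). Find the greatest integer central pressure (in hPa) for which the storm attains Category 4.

Category 4 begins at V = 113 kt.
Required ΔP = (113/5.95)^(1/0.629) = 18.992^1.590 ≈ 107.82 hPa.
P_c ≤ 1008 − 107.82 = 900.18, so the highest integer P_c is 900 hPa.

900 hPa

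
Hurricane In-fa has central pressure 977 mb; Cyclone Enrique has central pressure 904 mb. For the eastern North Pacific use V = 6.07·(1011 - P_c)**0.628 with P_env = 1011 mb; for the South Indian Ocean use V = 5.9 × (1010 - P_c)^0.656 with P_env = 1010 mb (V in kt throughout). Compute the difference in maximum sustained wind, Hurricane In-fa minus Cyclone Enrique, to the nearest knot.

Hurricane In-fa: ΔP = 34; V ≈ 6.07 × 34^0.628 ≈ 55.58 kt.
Cyclone Enrique: ΔP = 106; V ≈ 5.9 × 106^0.656 ≈ 125.73 kt.
Difference ≈ 55.58 − 125.73 = -70.15 → -70 kt.

-70 kt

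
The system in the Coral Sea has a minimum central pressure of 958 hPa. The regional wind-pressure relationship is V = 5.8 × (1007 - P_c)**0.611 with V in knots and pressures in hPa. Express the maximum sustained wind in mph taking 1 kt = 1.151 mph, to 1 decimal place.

ΔP = 1007 − 958 = 49 hPa.
V ≈ 5.8 × 49^0.611 = 5.8 × 10.782 ≈ 62.537 kt.
62.537 × 1.151 ≈ 71.98 mph → 72.0 mph.

72.0 mph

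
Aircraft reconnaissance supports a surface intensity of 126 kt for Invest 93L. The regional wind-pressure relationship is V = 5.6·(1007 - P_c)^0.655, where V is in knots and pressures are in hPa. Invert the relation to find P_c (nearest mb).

891 mb

ΔP = (V / 5.6)^(1/0.655) = (126/5.6)^1.527.
126/5.6 = 22.500; 22.500^1.527 ≈ 115.98 mb.
P_c = 1007 − 115.98 = 891.02 ≈ 891 mb.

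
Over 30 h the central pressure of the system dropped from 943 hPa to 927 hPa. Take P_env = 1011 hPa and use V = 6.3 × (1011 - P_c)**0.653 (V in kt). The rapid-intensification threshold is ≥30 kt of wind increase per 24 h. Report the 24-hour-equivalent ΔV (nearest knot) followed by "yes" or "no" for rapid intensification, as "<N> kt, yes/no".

12 kt, no

V₁: ΔP = 68, V ≈ 6.3 × 68^0.653 ≈ 99.08 kt.
V₂: ΔP = 84, V ≈ 6.3 × 84^0.653 ≈ 113.74 kt.
ΔV over 30 h = 14.66 kt → 24 h equivalent = 14.66 × 24/30 ≈ 11.73 kt.
12 kt < 30 kt ⇒ not rapid intensification.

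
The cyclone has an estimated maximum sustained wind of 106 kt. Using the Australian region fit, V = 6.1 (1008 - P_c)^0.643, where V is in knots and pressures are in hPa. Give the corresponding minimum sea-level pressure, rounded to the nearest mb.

ΔP = (V / 6.1)^(1/0.643) = (106/6.1)^1.555.
106/6.1 = 17.377; 17.377^1.555 ≈ 84.81 mb.
P_c = 1008 − 84.81 = 923.19 ≈ 923 mb.

923 mb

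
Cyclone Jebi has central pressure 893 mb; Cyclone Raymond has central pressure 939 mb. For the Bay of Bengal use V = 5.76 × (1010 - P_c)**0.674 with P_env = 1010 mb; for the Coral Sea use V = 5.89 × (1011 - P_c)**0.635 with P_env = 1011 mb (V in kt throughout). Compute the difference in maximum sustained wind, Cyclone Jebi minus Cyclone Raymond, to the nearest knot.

54 kt

Cyclone Jebi: ΔP = 117; V ≈ 5.76 × 117^0.674 ≈ 142.69 kt.
Cyclone Raymond: ΔP = 72; V ≈ 5.89 × 72^0.635 ≈ 89.03 kt.
Difference ≈ 142.69 − 89.03 = 53.66 → 54 kt.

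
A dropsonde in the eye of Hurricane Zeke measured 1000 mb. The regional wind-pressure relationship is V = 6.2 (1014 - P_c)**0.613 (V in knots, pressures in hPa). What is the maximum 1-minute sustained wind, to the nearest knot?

ΔP = 1014 − 1000 = 14 mb.
14^0.613 ≈ 5.042.
V ≈ 6.2 × 5.042 ≈ 31.3 kt.

31 kt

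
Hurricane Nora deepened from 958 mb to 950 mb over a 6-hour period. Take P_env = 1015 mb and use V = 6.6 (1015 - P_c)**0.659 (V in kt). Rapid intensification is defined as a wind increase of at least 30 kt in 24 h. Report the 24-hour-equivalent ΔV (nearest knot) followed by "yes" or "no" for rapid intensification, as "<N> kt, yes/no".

34 kt, yes

V₁: ΔP = 57, V ≈ 6.6 × 57^0.659 ≈ 94.77 kt.
V₂: ΔP = 65, V ≈ 6.6 × 65^0.659 ≈ 103.34 kt.
ΔV over 6 h = 8.57 kt → 24 h equivalent = 8.57 × 24/6 ≈ 34.28 kt.
34 kt ≥ 30 kt ⇒ rapid intensification.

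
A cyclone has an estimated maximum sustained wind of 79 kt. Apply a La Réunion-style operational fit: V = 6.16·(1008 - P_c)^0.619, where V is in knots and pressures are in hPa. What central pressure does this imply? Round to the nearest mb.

946 mb

ΔP = (V / 6.16)^(1/0.619) = (79/6.16)^1.616.
79/6.16 = 12.825; 12.825^1.616 ≈ 61.67 mb.
P_c = 1008 − 61.67 = 946.33 ≈ 946 mb.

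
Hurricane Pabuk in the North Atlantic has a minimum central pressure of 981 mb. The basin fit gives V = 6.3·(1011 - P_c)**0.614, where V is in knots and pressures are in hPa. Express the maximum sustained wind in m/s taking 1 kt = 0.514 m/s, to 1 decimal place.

26.1 m/s

ΔP = 1011 − 981 = 30 mb.
V ≈ 6.3 × 30^0.614 = 6.3 × 8.071 ≈ 50.850 kt.
50.850 × 0.514 ≈ 26.14 m/s → 26.1 m/s.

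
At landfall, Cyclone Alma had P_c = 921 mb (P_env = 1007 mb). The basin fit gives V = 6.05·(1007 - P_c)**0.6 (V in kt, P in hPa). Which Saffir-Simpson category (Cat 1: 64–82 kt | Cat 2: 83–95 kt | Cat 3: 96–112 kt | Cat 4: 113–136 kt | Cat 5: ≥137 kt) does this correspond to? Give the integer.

2

ΔP = 1007 − 921 = 86 mb.
V ≈ 6.05 × 86^0.6 = 6.05 × 14.48 ≈ 88 kt.
88 kt falls in the Category 2 band.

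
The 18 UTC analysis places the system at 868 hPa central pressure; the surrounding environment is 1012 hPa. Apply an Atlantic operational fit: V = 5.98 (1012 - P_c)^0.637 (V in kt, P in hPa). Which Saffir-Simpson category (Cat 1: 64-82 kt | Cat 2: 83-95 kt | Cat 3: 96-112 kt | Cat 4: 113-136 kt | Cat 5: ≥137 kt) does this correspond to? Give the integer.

5

ΔP = 1012 − 868 = 144 hPa.
V ≈ 5.98 × 144^0.637 = 5.98 × 23.71 ≈ 142 kt.
142 kt falls in the Category 5 band.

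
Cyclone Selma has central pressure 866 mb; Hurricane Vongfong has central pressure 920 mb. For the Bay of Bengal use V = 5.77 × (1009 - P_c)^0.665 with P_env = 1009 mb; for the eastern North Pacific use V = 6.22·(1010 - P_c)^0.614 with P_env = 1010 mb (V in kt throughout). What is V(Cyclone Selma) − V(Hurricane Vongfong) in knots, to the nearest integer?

58 kt

Cyclone Selma: ΔP = 143; V ≈ 5.77 × 143^0.665 ≈ 156.49 kt.
Hurricane Vongfong: ΔP = 90; V ≈ 6.22 × 90^0.614 ≈ 98.56 kt.
Difference ≈ 156.49 − 98.56 = 57.93 → 58 kt.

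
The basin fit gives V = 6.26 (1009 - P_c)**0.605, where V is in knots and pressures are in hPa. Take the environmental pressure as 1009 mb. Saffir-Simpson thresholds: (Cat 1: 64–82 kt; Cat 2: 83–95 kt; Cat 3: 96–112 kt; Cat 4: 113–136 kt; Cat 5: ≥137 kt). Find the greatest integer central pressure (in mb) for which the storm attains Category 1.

962 mb

Category 1 begins at V = 64 kt.
Required ΔP = (64/6.26)^(1/0.605) = 10.224^1.653 ≈ 46.64 mb.
P_c ≤ 1009 − 46.64 = 962.36, so the highest integer P_c is 962 mb.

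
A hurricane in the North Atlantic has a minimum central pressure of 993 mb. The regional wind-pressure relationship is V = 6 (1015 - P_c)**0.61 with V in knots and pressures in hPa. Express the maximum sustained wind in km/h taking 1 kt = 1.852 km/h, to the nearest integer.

ΔP = 1015 − 993 = 22 mb.
V ≈ 6 × 22^0.61 = 6 × 6.590 ≈ 39.539 kt.
39.539 × 1.852 ≈ 73.23 km/h → 73 km/h.

73 km/h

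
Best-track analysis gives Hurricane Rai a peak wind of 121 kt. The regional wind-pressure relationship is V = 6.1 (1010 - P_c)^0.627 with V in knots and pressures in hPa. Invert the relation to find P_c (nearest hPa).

893 hPa

ΔP = (V / 6.1)^(1/0.627) = (121/6.1)^1.595.
121/6.1 = 19.836; 19.836^1.595 ≈ 117.30 hPa.
P_c = 1010 − 117.30 = 892.70 ≈ 893 hPa.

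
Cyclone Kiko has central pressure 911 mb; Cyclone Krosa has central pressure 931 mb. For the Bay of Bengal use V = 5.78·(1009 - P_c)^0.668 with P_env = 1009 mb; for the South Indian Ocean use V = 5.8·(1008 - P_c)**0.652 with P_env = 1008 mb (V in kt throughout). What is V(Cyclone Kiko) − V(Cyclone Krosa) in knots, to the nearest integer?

Cyclone Kiko: ΔP = 98; V ≈ 5.78 × 98^0.668 ≈ 123.61 kt.
Cyclone Krosa: ΔP = 77; V ≈ 5.8 × 77^0.652 ≈ 98.50 kt.
Difference ≈ 123.61 − 98.50 = 25.11 → 25 kt.

25 kt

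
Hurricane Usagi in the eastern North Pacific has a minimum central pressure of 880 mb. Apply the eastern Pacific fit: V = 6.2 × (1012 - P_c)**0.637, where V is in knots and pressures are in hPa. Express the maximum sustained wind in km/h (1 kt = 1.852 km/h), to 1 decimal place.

257.5 km/h

ΔP = 1012 − 880 = 132 mb.
V ≈ 6.2 × 132^0.637 = 6.2 × 22.429 ≈ 139.058 kt.
139.058 × 1.852 ≈ 257.54 km/h → 257.5 km/h.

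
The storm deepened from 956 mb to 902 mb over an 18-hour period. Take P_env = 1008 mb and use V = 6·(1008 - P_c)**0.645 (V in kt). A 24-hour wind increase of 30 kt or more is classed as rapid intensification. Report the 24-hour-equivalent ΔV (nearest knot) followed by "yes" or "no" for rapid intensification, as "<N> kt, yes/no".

V₁: ΔP = 52, V ≈ 6 × 52^0.645 ≈ 76.73 kt.
V₂: ΔP = 106, V ≈ 6 × 106^0.645 ≈ 121.47 kt.
ΔV over 18 h = 44.74 kt → 24 h equivalent = 44.74 × 24/18 ≈ 59.65 kt.
60 kt ≥ 30 kt ⇒ rapid intensification.

60 kt, yes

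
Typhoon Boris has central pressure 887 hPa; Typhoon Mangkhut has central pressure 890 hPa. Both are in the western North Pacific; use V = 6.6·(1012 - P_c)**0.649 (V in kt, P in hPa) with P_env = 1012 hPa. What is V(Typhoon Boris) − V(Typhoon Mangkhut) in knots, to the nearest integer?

Typhoon Boris: ΔP = 125; V ≈ 6.6 × 125^0.649 ≈ 151.51 kt.
Typhoon Mangkhut: ΔP = 122; V ≈ 6.6 × 122^0.649 ≈ 149.14 kt.
Difference ≈ 151.51 − 149.14 = 2.37 → 2 kt.

2 kt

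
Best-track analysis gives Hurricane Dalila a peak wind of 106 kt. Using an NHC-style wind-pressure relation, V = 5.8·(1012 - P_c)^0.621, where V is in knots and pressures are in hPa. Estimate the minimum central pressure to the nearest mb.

ΔP = (V / 5.8)^(1/0.621) = (106/5.8)^1.610.
106/5.8 = 18.276; 18.276^1.610 ≈ 107.65 mb.
P_c = 1012 − 107.65 = 904.35 ≈ 904 mb.

904 mb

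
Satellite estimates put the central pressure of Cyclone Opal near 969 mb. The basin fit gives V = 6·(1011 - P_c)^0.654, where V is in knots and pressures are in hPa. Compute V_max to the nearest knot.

69 kt

ΔP = 1011 − 969 = 42 mb.
42^0.654 ≈ 11.524.
V ≈ 6 × 11.524 ≈ 69.1 kt.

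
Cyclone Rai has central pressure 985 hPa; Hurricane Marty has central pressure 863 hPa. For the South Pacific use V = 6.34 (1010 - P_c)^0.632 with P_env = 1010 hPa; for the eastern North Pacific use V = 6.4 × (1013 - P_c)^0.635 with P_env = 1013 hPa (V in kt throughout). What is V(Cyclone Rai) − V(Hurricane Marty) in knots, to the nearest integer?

-106 kt

Cyclone Rai: ΔP = 25; V ≈ 6.34 × 25^0.632 ≈ 48.48 kt.
Hurricane Marty: ΔP = 150; V ≈ 6.4 × 150^0.635 ≈ 154.17 kt.
Difference ≈ 48.48 − 154.17 = -105.69 → -106 kt.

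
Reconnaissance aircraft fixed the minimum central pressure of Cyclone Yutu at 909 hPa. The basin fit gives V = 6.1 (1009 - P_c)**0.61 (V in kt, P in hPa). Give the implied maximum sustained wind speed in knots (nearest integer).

101 kt

ΔP = 1009 − 909 = 100 hPa.
100^0.61 ≈ 16.596.
V ≈ 6.1 × 16.596 ≈ 101.2 kt.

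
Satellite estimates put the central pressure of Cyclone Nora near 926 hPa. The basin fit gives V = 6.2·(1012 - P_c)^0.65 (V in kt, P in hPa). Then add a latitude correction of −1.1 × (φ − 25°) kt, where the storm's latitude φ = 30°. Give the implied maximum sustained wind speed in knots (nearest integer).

107 kt

ΔP = 1012 − 926 = 86 hPa.
86^0.65 ≈ 18.089.
V ≈ 6.2 × 18.089 ≈ 112.2 kt.
Latitude correction: −1.1 × (30 − 25) = -5.5 kt.
Corrected V ≈ 106.7 kt → 107 kt.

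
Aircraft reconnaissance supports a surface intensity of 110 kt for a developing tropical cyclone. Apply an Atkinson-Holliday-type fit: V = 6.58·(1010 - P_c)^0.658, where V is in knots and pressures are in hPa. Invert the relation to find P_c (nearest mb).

938 mb

ΔP = (V / 6.58)^(1/0.658) = (110/6.58)^1.520.
110/6.58 = 16.717; 16.717^1.520 ≈ 72.26 mb.
P_c = 1010 − 72.26 = 937.74 ≈ 938 mb.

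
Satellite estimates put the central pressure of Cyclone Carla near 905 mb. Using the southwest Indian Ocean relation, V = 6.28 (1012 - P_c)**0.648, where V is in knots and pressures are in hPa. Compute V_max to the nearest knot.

ΔP = 1012 − 905 = 107 mb.
107^0.648 ≈ 20.656.
V ≈ 6.28 × 20.656 ≈ 129.7 kt.

130 kt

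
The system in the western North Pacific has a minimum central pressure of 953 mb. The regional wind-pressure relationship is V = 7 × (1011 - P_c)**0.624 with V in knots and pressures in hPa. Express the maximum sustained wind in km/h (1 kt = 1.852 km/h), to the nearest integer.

163 km/h

ΔP = 1011 − 953 = 58 mb.
V ≈ 7 × 58^0.624 = 7 × 12.600 ≈ 88.202 kt.
88.202 × 1.852 ≈ 163.35 km/h → 163 km/h.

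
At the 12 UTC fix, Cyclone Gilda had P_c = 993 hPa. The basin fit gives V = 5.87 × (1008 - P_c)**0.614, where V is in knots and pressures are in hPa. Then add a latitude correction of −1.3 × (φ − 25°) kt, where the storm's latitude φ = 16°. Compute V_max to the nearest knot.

43 kt

ΔP = 1008 − 993 = 15 hPa.
15^0.614 ≈ 5.274.
V ≈ 5.87 × 5.274 ≈ 31.0 kt.
Latitude correction: −1.3 × (16 − 25) = 11.7 kt.
Corrected V ≈ 42.7 kt → 43 kt.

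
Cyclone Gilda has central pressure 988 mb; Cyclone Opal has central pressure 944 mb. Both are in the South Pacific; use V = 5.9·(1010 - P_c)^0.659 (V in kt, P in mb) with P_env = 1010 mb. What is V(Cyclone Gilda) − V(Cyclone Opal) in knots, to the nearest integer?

-48 kt

Cyclone Gilda: ΔP = 22; V ≈ 5.9 × 22^0.659 ≈ 45.24 kt.
Cyclone Opal: ΔP = 66; V ≈ 5.9 × 66^0.659 ≈ 93.31 kt.
Difference ≈ 45.24 − 93.31 = -48.07 → -48 kt.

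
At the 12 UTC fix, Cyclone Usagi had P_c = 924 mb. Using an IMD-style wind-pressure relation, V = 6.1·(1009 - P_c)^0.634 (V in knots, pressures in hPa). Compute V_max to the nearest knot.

ΔP = 1009 − 924 = 85 mb.
85^0.634 ≈ 16.721.
V ≈ 6.1 × 16.721 ≈ 102.0 kt.

102 kt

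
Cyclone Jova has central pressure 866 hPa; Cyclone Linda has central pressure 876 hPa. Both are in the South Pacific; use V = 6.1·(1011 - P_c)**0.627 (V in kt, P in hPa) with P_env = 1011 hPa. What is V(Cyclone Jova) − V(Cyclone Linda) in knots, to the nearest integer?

Cyclone Jova: ΔP = 145; V ≈ 6.1 × 145^0.627 ≈ 138.20 kt.
Cyclone Linda: ΔP = 135; V ≈ 6.1 × 135^0.627 ≈ 132.14 kt.
Difference ≈ 138.20 − 132.14 = 6.06 → 6 kt.

6 kt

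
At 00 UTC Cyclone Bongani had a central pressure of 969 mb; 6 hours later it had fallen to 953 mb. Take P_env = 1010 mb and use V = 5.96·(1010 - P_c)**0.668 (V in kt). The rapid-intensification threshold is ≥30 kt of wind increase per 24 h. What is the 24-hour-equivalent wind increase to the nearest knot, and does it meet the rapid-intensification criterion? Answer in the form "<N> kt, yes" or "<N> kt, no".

V₁: ΔP = 41, V ≈ 5.96 × 41^0.668 ≈ 71.22 kt.
V₂: ΔP = 57, V ≈ 5.96 × 57^0.668 ≈ 88.75 kt.
ΔV over 6 h = 17.53 kt → 24 h equivalent = 17.53 × 24/6 ≈ 70.12 kt.
70 kt ≥ 30 kt ⇒ rapid intensification.

70 kt, yes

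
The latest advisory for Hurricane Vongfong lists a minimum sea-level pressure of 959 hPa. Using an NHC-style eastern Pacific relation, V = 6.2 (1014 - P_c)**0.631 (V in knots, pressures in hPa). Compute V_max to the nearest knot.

78 kt

ΔP = 1014 − 959 = 55 hPa.
55^0.631 ≈ 12.536.
V ≈ 6.2 × 12.536 ≈ 77.7 kt.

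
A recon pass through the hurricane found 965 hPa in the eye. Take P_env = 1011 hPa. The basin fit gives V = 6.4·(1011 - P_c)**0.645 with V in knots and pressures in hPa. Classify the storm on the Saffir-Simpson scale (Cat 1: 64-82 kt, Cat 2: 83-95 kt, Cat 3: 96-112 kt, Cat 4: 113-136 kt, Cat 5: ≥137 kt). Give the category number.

ΔP = 1011 − 965 = 46 hPa.
V ≈ 6.4 × 46^0.645 = 6.4 × 11.82 ≈ 76 kt.
76 kt falls in the Category 1 band.

1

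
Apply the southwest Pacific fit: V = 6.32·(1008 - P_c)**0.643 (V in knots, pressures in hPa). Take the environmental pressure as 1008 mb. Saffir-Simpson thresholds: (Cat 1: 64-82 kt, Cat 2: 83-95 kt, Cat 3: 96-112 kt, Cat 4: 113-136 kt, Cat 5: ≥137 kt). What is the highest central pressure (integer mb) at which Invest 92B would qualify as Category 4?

919 mb

Category 4 begins at V = 113 kt.
Required ΔP = (113/6.32)^(1/0.643) = 17.880^1.555 ≈ 88.65 mb.
P_c ≤ 1008 − 88.65 = 919.35, so the highest integer P_c is 919 mb.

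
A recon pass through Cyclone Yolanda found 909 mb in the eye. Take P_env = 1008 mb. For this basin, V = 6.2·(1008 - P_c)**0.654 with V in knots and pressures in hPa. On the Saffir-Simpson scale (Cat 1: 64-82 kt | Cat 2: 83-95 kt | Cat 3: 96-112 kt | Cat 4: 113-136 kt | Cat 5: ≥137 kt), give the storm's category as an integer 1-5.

4

ΔP = 1008 − 909 = 99 mb.
V ≈ 6.2 × 99^0.654 = 6.2 × 20.19 ≈ 125 kt.
125 kt falls in the Category 4 band.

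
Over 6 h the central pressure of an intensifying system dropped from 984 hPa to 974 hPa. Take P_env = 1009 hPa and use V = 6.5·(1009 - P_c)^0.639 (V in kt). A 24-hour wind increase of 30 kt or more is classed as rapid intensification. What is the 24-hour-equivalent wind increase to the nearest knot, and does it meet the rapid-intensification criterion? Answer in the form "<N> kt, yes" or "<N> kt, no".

49 kt, yes

V₁: ΔP = 25, V ≈ 6.5 × 25^0.639 ≈ 50.84 kt.
V₂: ΔP = 35, V ≈ 6.5 × 35^0.639 ≈ 63.03 kt.
ΔV over 6 h = 12.19 kt → 24 h equivalent = 12.19 × 24/6 ≈ 48.76 kt.
49 kt ≥ 30 kt ⇒ rapid intensification.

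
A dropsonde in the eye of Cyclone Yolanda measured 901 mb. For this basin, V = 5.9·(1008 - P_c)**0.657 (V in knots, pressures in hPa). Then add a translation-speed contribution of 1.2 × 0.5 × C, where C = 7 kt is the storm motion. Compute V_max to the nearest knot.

131 kt

ΔP = 1008 − 901 = 107 mb.
107^0.657 ≈ 21.543.
V ≈ 5.9 × 21.543 ≈ 127.1 kt.
Translation term: 1.2 × 0.5 × 7 = 4.2 kt.
Corrected V ≈ 131.3 kt → 131 kt.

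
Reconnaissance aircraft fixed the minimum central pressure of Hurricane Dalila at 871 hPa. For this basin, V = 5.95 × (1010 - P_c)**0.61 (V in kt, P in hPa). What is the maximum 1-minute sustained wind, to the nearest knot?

ΔP = 1010 − 871 = 139 hPa.
139^0.61 ≈ 20.288.
V ≈ 5.95 × 20.288 ≈ 120.7 kt.

121 kt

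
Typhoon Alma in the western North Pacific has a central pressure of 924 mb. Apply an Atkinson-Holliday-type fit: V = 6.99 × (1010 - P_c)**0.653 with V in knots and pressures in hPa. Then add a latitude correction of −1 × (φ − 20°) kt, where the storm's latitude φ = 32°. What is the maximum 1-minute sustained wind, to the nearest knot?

116 kt

ΔP = 1010 − 924 = 86 mb.
86^0.653 ≈ 18.333.
V ≈ 6.99 × 18.333 ≈ 128.1 kt.
Latitude correction: −1 × (32 − 20) = -12 kt.
Corrected V ≈ 116.1 kt → 116 kt.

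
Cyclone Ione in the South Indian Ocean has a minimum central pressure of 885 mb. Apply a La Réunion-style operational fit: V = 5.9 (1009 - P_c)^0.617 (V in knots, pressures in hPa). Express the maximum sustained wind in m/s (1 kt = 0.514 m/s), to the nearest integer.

ΔP = 1009 − 885 = 124 mb.
V ≈ 5.9 × 124^0.617 = 5.9 × 19.572 ≈ 115.476 kt.
115.476 × 0.514 ≈ 59.35 m/s → 59 m/s.

59 m/s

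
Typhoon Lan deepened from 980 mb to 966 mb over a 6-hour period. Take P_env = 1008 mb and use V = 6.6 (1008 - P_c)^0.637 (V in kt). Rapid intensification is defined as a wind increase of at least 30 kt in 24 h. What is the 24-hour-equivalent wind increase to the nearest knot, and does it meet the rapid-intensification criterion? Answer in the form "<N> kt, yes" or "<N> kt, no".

65 kt, yes

V₁: ΔP = 28, V ≈ 6.6 × 28^0.637 ≈ 55.13 kt.
V₂: ΔP = 42, V ≈ 6.6 × 42^0.637 ≈ 71.38 kt.
ΔV over 6 h = 16.25 kt → 24 h equivalent = 16.25 × 24/6 ≈ 65.00 kt.
65 kt ≥ 30 kt ⇒ rapid intensification.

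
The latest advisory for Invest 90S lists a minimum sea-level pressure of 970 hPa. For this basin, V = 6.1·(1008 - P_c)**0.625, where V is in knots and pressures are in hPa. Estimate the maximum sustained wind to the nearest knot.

59 kt

ΔP = 1008 − 970 = 38 hPa.
38^0.625 ≈ 9.713.
V ≈ 6.1 × 9.713 ≈ 59.3 kt.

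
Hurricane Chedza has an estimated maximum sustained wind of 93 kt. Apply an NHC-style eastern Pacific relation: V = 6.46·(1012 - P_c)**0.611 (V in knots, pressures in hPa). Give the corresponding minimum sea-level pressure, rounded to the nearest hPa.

ΔP = (V / 6.46)^(1/0.611) = (93/6.46)^1.637.
93/6.46 = 14.396; 14.396^1.637 ≈ 78.64 hPa.
P_c = 1012 − 78.64 = 933.36 ≈ 933 hPa.

933 hPa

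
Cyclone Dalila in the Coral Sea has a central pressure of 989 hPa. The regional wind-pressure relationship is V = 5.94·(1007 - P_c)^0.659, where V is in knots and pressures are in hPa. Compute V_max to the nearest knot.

ΔP = 1007 − 989 = 18 hPa.
18^0.659 ≈ 6.718.
V ≈ 5.94 × 6.718 ≈ 39.9 kt.

40 kt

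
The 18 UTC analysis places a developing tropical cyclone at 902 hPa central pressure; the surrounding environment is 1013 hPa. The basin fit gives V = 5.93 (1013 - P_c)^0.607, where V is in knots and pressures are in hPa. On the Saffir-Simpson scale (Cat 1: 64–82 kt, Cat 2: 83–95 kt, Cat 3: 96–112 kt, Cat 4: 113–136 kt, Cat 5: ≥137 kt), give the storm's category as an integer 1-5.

ΔP = 1013 − 902 = 111 hPa.
V ≈ 5.93 × 111^0.607 = 5.93 × 17.44 ≈ 103 kt.
103 kt falls in the Category 3 band.

3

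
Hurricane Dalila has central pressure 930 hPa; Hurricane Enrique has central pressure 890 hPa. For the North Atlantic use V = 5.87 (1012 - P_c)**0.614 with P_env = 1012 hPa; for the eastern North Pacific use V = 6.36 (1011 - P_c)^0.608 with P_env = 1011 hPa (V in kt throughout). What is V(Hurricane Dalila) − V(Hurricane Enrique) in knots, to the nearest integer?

Hurricane Dalila: ΔP = 82; V ≈ 5.87 × 82^0.614 ≈ 87.85 kt.
Hurricane Enrique: ΔP = 121; V ≈ 6.36 × 121^0.608 ≈ 117.43 kt.
Difference ≈ 87.85 − 117.43 = -29.58 → -30 kt.

-30 kt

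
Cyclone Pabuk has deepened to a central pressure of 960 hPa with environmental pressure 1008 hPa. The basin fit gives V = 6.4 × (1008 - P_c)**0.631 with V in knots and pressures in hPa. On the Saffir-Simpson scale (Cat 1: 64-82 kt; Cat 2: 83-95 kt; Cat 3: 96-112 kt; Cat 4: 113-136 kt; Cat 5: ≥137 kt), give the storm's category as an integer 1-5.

ΔP = 1008 − 960 = 48 hPa.
V ≈ 6.4 × 48^0.631 = 6.4 × 11.50 ≈ 74 kt.
74 kt falls in the Category 1 band.

1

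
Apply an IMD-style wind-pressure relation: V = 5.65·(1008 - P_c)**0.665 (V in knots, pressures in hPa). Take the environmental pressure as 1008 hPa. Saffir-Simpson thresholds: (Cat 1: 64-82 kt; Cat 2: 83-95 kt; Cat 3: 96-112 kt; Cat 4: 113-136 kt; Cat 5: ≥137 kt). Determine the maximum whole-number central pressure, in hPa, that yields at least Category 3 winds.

Category 3 begins at V = 96 kt.
Required ΔP = (96/5.65)^(1/0.665) = 16.991^1.504 ≈ 70.79 hPa.
P_c ≤ 1008 − 70.79 = 937.21, so the highest integer P_c is 937 hPa.

937 hPa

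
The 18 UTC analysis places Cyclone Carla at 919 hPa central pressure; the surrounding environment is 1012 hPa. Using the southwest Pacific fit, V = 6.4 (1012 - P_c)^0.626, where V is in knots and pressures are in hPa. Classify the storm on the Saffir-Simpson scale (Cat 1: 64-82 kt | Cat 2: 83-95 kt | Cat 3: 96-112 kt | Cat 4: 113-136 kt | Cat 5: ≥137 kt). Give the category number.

ΔP = 1012 − 919 = 93 hPa.
V ≈ 6.4 × 93^0.626 = 6.4 × 17.07 ≈ 109 kt.
109 kt falls in the Category 3 band.

3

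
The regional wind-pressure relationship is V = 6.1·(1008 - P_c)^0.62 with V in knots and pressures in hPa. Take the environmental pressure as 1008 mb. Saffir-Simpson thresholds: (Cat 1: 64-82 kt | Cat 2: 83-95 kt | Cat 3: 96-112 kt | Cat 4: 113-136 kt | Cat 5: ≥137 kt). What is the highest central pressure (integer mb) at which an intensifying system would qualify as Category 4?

Category 4 begins at V = 113 kt.
Required ΔP = (113/6.1)^(1/0.62) = 18.525^1.613 ≈ 110.86 mb.
P_c ≤ 1008 − 110.86 = 897.14, so the highest integer P_c is 897 mb.

897 mb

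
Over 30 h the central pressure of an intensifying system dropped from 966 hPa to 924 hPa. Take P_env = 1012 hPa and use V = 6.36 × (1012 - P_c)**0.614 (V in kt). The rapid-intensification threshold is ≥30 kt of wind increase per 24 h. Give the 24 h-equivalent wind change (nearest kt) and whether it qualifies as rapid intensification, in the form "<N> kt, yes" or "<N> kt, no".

26 kt, no

V₁: ΔP = 46, V ≈ 6.36 × 46^0.614 ≈ 66.74 kt.
V₂: ΔP = 88, V ≈ 6.36 × 88^0.614 ≈ 99.40 kt.
ΔV over 30 h = 32.66 kt → 24 h equivalent = 32.66 × 24/30 ≈ 26.13 kt.
26 kt < 30 kt ⇒ not rapid intensification.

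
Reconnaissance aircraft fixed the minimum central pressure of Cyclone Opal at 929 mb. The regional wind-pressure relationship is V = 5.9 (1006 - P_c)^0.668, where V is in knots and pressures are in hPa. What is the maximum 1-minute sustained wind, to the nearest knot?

107 kt

ΔP = 1006 − 929 = 77 mb.
77^0.668 ≈ 18.204.
V ≈ 5.9 × 18.204 ≈ 107.4 kt.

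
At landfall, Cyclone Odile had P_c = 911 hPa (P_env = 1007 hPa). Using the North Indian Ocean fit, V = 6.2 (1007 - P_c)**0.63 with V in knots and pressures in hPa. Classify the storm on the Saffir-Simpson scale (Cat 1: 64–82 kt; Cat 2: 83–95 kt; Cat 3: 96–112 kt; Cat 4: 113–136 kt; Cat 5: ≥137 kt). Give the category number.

3

ΔP = 1007 − 911 = 96 hPa.
V ≈ 6.2 × 96^0.63 = 6.2 × 17.73 ≈ 110 kt.
110 kt falls in the Category 3 band.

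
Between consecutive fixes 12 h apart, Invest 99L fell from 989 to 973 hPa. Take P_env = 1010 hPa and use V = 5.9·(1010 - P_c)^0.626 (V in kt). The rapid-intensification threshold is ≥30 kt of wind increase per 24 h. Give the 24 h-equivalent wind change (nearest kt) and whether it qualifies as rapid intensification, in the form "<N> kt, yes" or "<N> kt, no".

34 kt, yes

V₁: ΔP = 21, V ≈ 5.9 × 21^0.626 ≈ 39.68 kt.
V₂: ΔP = 37, V ≈ 5.9 × 37^0.626 ≈ 56.56 kt.
ΔV over 12 h = 16.88 kt → 24 h equivalent = 16.88 × 24/12 ≈ 33.76 kt.
34 kt ≥ 30 kt ⇒ rapid intensification.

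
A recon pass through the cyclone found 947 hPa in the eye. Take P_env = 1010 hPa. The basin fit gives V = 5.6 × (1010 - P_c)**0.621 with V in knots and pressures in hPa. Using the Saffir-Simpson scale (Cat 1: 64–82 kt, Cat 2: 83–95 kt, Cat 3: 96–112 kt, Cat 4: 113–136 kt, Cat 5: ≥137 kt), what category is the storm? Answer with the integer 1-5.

ΔP = 1010 − 947 = 63 hPa.
V ≈ 5.6 × 63^0.621 = 5.6 × 13.10 ≈ 73 kt.
73 kt falls in the Category 1 band.

1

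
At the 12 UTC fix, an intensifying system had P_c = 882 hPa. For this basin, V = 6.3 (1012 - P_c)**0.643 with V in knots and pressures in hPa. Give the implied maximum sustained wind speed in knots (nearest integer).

ΔP = 1012 − 882 = 130 hPa.
130^0.643 ≈ 22.870.
V ≈ 6.3 × 22.870 ≈ 144.1 kt.

144 kt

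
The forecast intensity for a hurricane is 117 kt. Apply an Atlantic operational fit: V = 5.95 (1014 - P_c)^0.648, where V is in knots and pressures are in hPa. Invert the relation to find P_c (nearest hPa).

ΔP = (V / 5.95)^(1/0.648) = (117/5.95)^1.543.
117/5.95 = 19.664; 19.664^1.543 ≈ 99.18 hPa.
P_c = 1014 − 99.18 = 914.82 ≈ 915 hPa.

915 hPa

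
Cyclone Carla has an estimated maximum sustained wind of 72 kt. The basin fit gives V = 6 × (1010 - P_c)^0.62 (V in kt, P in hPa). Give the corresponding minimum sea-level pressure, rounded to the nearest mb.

ΔP = (V / 6)^(1/0.62) = (72/6)^1.613.
72/6 = 12.000; 12.000^1.613 ≈ 55.03 mb.
P_c = 1010 − 55.03 = 954.97 ≈ 955 mb.

955 mb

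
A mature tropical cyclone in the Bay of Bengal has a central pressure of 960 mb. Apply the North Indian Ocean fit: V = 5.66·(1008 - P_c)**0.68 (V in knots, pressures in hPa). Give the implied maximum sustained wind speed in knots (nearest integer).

79 kt

ΔP = 1008 − 960 = 48 mb.
48^0.68 ≈ 13.907.
V ≈ 5.66 × 13.907 ≈ 78.7 kt.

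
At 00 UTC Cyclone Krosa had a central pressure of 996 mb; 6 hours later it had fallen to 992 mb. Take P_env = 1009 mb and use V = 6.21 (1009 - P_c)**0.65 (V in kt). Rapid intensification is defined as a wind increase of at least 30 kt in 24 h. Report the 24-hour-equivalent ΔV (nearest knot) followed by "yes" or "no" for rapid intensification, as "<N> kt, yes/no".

25 kt, no

V₁: ΔP = 13, V ≈ 6.21 × 13^0.65 ≈ 32.90 kt.
V₂: ΔP = 17, V ≈ 6.21 × 17^0.65 ≈ 39.16 kt.
ΔV over 6 h = 6.26 kt → 24 h equivalent = 6.26 × 24/6 ≈ 25.04 kt.
25 kt < 30 kt ⇒ not rapid intensification.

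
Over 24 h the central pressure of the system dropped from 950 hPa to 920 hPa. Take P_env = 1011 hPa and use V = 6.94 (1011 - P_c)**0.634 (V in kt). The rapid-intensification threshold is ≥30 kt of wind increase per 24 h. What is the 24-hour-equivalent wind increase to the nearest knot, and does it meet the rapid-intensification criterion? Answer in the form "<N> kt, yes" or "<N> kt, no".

27 kt, no

V₁: ΔP = 61, V ≈ 6.94 × 61^0.634 ≈ 94.03 kt.
V₂: ΔP = 91, V ≈ 6.94 × 91^0.634 ≈ 121.17 kt.
ΔV over 24 h = 27.14 kt → 24 h equivalent = 27.14 × 24/24 ≈ 27.14 kt.
27 kt < 30 kt ⇒ not rapid intensification.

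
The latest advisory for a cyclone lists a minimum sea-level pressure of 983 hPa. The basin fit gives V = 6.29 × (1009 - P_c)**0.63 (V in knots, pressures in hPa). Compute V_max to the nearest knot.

49 kt

ΔP = 1009 − 983 = 26 hPa.
26^0.63 ≈ 7.788.
V ≈ 6.29 × 7.788 ≈ 49.0 kt.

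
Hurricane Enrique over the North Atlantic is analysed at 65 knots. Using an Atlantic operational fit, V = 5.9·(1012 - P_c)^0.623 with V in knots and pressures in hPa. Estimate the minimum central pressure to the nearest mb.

ΔP = (V / 5.9)^(1/0.623) = (65/5.9)^1.605.
65/5.9 = 11.017; 11.017^1.605 ≈ 47.06 mb.
P_c = 1012 − 47.06 = 964.94 ≈ 965 mb.

965 mb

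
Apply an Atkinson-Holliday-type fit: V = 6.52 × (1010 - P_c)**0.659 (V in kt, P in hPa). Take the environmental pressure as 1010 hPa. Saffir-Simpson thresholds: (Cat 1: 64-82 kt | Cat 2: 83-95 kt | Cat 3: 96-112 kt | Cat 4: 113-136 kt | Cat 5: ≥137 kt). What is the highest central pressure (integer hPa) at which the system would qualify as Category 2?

962 hPa

Category 2 begins at V = 83 kt.
Required ΔP = (83/6.52)^(1/0.659) = 12.730^1.517 ≈ 47.48 hPa.
P_c ≤ 1010 − 47.48 = 962.52, so the highest integer P_c is 962 hPa.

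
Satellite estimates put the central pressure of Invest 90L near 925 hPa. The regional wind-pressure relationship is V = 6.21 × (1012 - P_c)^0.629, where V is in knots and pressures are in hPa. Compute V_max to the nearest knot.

ΔP = 1012 − 925 = 87 hPa.
87^0.629 ≈ 16.594.
V ≈ 6.21 × 16.594 ≈ 103.1 kt.

103 kt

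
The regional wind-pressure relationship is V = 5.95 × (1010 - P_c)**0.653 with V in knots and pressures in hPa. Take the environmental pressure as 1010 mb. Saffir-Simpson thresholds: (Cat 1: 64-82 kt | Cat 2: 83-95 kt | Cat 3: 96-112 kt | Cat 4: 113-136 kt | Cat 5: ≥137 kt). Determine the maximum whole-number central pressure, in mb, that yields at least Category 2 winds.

Category 2 begins at V = 83 kt.
Required ΔP = (83/5.95)^(1/0.653) = 13.950^1.531 ≈ 56.59 mb.
P_c ≤ 1010 − 56.59 = 953.41, so the highest integer P_c is 953 mb.

953 mb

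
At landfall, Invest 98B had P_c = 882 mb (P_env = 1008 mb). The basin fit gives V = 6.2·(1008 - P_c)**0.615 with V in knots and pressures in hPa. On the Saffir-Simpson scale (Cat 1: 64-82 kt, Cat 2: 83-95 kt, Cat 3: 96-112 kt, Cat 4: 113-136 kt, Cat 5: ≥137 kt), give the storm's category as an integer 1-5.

4

ΔP = 1008 − 882 = 126 mb.
V ≈ 6.2 × 126^0.615 = 6.2 × 19.58 ≈ 121 kt.
121 kt falls in the Category 4 band.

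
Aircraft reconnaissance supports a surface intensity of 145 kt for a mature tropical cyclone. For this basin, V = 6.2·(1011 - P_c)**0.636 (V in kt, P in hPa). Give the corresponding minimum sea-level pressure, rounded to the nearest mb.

869 mb

ΔP = (V / 6.2)^(1/0.636) = (145/6.2)^1.572.
145/6.2 = 23.387; 23.387^1.572 ≈ 142.06 mb.
P_c = 1011 − 142.06 = 868.94 ≈ 869 mb.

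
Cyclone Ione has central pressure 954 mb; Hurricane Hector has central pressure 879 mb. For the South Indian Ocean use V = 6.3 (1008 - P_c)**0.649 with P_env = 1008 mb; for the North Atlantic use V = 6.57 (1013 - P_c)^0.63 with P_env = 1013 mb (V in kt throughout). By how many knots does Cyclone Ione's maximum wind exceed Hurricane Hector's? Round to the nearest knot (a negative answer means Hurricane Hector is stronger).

-60 kt

Cyclone Ione: ΔP = 54; V ≈ 6.3 × 54^0.649 ≈ 83.88 kt.
Hurricane Hector: ΔP = 134; V ≈ 6.57 × 134^0.63 ≈ 143.76 kt.
Difference ≈ 83.88 − 143.76 = -59.88 → -60 kt.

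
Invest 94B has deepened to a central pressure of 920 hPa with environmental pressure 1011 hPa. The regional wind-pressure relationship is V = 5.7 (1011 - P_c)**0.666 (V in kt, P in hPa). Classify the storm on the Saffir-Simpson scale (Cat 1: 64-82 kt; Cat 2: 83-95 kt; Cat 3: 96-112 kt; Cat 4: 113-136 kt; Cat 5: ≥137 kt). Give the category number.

4

ΔP = 1011 − 920 = 91 hPa.
V ≈ 5.7 × 91^0.666 = 5.7 × 20.17 ≈ 115 kt.
115 kt falls in the Category 4 band.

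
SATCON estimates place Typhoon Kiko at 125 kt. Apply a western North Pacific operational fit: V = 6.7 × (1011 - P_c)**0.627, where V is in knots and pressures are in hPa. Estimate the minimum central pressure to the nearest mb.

ΔP = (V / 6.7)^(1/0.627) = (125/6.7)^1.595.
125/6.7 = 18.657; 18.657^1.595 ≈ 106.38 mb.
P_c = 1011 − 106.38 = 904.62 ≈ 905 mb.

905 mb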